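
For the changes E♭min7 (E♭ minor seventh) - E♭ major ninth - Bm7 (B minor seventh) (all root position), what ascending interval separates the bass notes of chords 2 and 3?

augmented fifth

The roots are E♭ and B.
From E♭ to B: 8 semitones over a fifth = augmented.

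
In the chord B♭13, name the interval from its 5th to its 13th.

B♭13 is spelled B♭, D, F, A♭, C, G.
The 5th is F and the 13th is G.
Counting 9 letters and 14 half steps from F gives a major ninth.

M9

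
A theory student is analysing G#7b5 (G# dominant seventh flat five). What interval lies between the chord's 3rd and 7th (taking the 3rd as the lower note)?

diminished fifth

G#7b5 is spelled G# B# D F#.
That puts B# below F#.
5 letter names make it a fifth; at 6 semitones (a half step narrower than perfect) the quality is diminished.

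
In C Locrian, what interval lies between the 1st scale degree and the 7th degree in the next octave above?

minor fourteenth

C locrian: C Db Eb F Gb Ab Bb.
So we need the interval from C up to Bb.
C up to Bb is 22 semitones, a half step narrower than a major fourteenth, so the interval is minor.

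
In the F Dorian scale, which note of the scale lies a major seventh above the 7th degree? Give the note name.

The scale is F G Ab Bb C D Eb.
The 7th degree is Eb; a major seventh above that is D — scale degree 6.

D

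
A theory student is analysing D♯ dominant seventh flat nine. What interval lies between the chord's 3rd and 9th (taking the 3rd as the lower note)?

Spelling the chord: D♯–F𝄪–A♯–C♯–E.
That puts F𝄪 below E.
F𝄪 up to E is 9 semitones, a whole step narrower than a major seventh, so the interval is diminished.

diminished 7th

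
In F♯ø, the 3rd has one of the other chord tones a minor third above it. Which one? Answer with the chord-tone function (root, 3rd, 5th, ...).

F♯ø7 (F♯ half-diminished seventh): F♯, A, C, E.
The 3rd is A. A minor third above A is C.
C is the chord's 5th.

5th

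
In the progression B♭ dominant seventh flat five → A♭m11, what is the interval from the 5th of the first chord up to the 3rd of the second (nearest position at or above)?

perfect fifth

B♭ dominant seventh flat five has F♭ as its 5th, and A♭m11 has C♭ as its 3rd.
F♭ up to C♭ spans 5 letter names and 7 semitones — a perfect fifth.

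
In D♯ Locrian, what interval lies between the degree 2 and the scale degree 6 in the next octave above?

P12

The scale runs D♯ E F♯ G♯ A B C♯.
That puts E below B.
E up to B spans 12 letter names and 19 semitones — a perfect twelfth.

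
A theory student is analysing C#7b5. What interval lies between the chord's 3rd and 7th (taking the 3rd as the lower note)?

Spelling the chord: C#-E#-G-B.
So we need the interval from E# up to B.
From E# to B: 6 semitones over a fifth = diminished.

diminished fifth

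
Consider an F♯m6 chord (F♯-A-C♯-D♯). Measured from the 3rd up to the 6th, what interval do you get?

A4

3rd = A; 6th = D♯.
From A to D♯: 6 semitones over a fourth = augmented.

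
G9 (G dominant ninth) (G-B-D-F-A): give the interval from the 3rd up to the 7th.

diminished fifth

3rd = B; 7th = F.
5 letter names make it a fifth; at 6 semitones (a half step narrower than perfect) the quality is diminished.
This 3–7 tritone is the characteristic tension at the heart of the dominant sound.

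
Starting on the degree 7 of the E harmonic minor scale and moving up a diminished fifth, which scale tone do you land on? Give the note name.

The scale is E F# G A B C D#.
The degree 7 is D#; a diminished fifth above that is A — scale degree 4.

A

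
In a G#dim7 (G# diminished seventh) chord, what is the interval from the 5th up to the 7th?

The chord tones of G#°7 (G# diminished seventh) are G#–B–D–F.
So we need the interval from D up to F.
D up to F is 3 semitones, a half step narrower than a major third, so the interval is minor.

minor third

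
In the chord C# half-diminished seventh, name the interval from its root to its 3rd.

minor third

C#m7b5 (C# half-diminished seventh): C#–E–G–B.
Root = C#; 3rd = E.
3 letter names make it a third; at 3 semitones (a half step narrower than major) the quality is minor.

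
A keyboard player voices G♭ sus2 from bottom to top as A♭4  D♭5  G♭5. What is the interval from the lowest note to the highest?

The outer voices are A♭4 and G♭5.
7 letter names make it a seventh; at 10 semitones (a half step narrower than major) the quality is minor.

m7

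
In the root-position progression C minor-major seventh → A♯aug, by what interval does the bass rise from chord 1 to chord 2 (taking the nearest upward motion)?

The roots are C and A♯.
C up to A♯ is 10 semitones, a half step wider than a major sixth, so the interval is augmented.

augmented 6th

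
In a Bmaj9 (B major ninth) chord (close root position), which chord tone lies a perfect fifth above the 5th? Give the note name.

Bmaj9 is spelled B, D#, F#, A#, C#.
The 5th is F#. A perfect fifth above F# is C#.
C# is the chord's 9th.

C#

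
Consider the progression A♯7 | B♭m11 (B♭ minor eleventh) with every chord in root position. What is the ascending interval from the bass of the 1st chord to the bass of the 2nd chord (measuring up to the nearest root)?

The roots are A♯ and B♭.
A♯ up to B♭ is 0 semitones, a whole step narrower than a major second, so the interval is diminished.

diminished second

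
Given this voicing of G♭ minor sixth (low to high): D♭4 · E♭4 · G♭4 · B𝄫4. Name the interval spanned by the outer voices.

minor sixth

The outer voices are D♭4 and B𝄫4.
D♭ up to B𝄫 is 8 semitones, a half step narrower than a major sixth, so the interval is minor.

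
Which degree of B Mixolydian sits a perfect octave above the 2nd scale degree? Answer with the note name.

C#

The scale is B C♯ D♯ E F♯ G♯ A.
The 2nd scale degree is C♯; a perfect octave above that is C♯ — scale degree 2.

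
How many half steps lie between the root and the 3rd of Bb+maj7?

4

Bb augmented major seventh is spelled Bb-D-F#-A.
Bb to D is a major third: 4 semitones.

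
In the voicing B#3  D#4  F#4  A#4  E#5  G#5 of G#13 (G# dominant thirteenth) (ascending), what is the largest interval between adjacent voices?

perfect fifth

Adjacent intervals: B#3→D#4 = minor third; D#4→F#4 = minor third; F#4→A#4 = major third; A#4→E#5 = perfect fifth; E#5→G#5 = minor third.
The largest is A#4 to E#5, a perfect fifth (7 semitones).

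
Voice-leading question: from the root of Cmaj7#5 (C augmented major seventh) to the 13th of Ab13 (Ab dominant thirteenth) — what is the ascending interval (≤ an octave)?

Cmaj7#5 (C augmented major seventh) has C as its root, and Ab13 (Ab dominant thirteenth) has F as its 13th.
From C to F is 5 semitones, exactly the perfect fourth.

P4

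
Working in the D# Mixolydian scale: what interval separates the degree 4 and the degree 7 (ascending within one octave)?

Spelling the D# Mixolydian scale: D# E# F## G# A# B# C#.
The degree 4 is G# and the 7th scale degree is C#.
Counting 4 letters and 5 half steps from G# gives a perfect fourth.

perfect 4th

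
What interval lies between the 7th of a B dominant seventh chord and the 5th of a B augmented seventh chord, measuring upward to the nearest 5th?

augmented 6th

The 7th of B dominant seventh is A; the 5th of B augmented seventh is F##.
From A to F##: 10 semitones over a sixth = augmented.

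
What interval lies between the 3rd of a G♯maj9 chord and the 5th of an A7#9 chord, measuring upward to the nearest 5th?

G♯maj9 has B♯ as its 3rd, and A7#9 has E as its 5th.
From B♯ to E: 4 semitones over a fourth = diminished.

diminished fourth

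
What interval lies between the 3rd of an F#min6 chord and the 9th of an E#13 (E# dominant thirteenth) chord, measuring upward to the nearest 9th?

augmented 6th

The 3rd of F#min6 is A; the 9th of E#13 (E# dominant thirteenth) is F##.
A up to F## is 10 semitones, a half step wider than a major sixth, so the interval is augmented.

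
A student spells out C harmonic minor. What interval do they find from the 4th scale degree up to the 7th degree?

augmented fourth

The scale runs C D Eb F G Ab B.
That puts F below B.
4 letter names make it a fourth; at 6 semitones (a half step wider than perfect) the quality is augmented.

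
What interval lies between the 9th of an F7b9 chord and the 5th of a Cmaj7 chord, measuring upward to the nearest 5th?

The 9th of F7b9 is G♭; the 5th of Cmaj7 is G.
1 letter names make it a unison; at 1 semitone (a half step wider than perfect) the quality is augmented.

A1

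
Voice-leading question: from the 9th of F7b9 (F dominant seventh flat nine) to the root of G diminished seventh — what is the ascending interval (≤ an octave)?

The 9th of F7b9 (F dominant seventh flat nine) is G♭; the root of G diminished seventh is G.
G♭ up to G is 1 semitone, a half step wider than a perfect unison, so the interval is augmented.

augmented unison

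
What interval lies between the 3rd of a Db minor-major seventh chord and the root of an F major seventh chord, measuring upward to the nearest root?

A1

The 3rd of Db minor-major seventh is Fb; the root of F major seventh is F.
1 letter names make it a unison; at 1 semitone (a half step wider than perfect) the quality is augmented.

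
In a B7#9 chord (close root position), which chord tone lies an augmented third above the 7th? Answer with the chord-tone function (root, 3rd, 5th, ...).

9th

B7#9 is spelled B–D#–F#–A–C##.
The 7th is A. An augmented third above A is C##.
C## is the chord's 9th.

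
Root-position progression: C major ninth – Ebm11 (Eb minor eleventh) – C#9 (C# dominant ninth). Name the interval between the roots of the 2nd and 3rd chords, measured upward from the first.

A6

The roots are Eb and C#.
6 letter names make it a sixth; at 10 semitones (a half step wider than major) the quality is augmented.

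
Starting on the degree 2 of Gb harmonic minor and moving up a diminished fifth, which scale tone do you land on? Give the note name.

Ebb

The scale is Gb Ab Bbb Cb Db Ebb F.
The degree 2 is Ab; a diminished fifth above that is Ebb — scale degree 6.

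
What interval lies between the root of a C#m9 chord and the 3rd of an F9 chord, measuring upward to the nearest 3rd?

minor 6th

The root of C#m9 is C#; the 3rd of F9 is A.
6 letter names make it a sixth; at 8 semitones (a half step narrower than major) the quality is minor.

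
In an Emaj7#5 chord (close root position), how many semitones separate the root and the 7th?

Emaj7#5 is spelled E-G#-B#-D#.
E to D# is a major seventh: 11 semitones.

11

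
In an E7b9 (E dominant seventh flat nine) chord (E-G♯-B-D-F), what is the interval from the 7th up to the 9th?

So we need the interval from D up to F.
3 letter names make it a third; at 3 semitones (a half step narrower than major) the quality is minor.

minor 3rd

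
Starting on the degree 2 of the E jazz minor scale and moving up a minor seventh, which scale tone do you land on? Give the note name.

E

The scale is E F# G A B C# D#.
The degree 2 is F#; a minor seventh above that is E — scale degree 1.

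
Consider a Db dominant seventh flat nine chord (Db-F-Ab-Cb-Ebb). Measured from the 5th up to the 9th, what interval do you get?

diminished fifth

The 5th is Ab and the 9th is Ebb.
Ab up to Ebb is 6 semitones, a half step narrower than a perfect fifth, so the interval is diminished.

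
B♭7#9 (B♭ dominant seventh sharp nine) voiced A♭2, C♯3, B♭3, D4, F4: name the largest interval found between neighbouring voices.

Adjacent intervals: A♭2→C♯3 = augmented third; C♯3→B♭3 = diminished seventh; B♭3→D4 = major third; D4→F4 = minor third.
The largest is C♯3 to B♭3, a diminished seventh (9 semitones).

diminished 7th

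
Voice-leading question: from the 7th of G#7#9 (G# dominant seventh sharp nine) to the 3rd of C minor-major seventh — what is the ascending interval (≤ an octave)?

diminished 7th

G#7#9 (G# dominant seventh sharp nine) has F# as its 7th, and C minor-major seventh has Eb as its 3rd.
From F# to Eb: 9 semitones over a seventh = diminished.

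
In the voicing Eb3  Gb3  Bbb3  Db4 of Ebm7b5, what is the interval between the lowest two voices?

Those voices are Eb3 and Gb3.
From Eb to Gb: 3 semitones over a third = minor.

minor third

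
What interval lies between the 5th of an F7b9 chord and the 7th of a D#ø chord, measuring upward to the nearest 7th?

The 5th of F7b9 is C; the 7th of D#ø is C#.
From C to C#: 1 semitone over a unison = augmented.

A1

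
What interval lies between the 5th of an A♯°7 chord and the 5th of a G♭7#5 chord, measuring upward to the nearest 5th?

m7

The 5th of A♯°7 is E; the 5th of G♭7#5 is D.
7 letter names make it a seventh; at 10 semitones (a half step narrower than major) the quality is minor.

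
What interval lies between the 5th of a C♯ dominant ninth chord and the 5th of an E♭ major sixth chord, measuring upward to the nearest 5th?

The 5th of C♯ dominant ninth is G♯; the 5th of E♭ major sixth is B♭.
From G♯ to B♭: 2 semitones over a third = diminished.

diminished third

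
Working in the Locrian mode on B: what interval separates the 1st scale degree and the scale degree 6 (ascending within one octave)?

m6

Spelling the Locrian mode on B: B C D E F G A.
That puts B below G.
B up to G is 8 semitones, a half step narrower than a major sixth, so the interval is minor.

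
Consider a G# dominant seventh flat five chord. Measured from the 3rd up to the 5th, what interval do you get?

diminished third

G#7b5 is spelled G#-B#-D-F#.
So we need the interval from B# up to D.
From B# to D: 2 semitones over a third = diminished.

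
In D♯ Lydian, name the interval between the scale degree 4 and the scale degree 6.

m3

D♯ lydian: D♯ E♯ F𝄪 G𝄪 A♯ B♯ C𝄪.
Scale degree 4 = G𝄪; degree 6 = B♯.
3 letter names make it a third; at 3 semitones (a half step narrower than major) the quality is minor.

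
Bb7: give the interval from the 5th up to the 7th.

minor third

Bb7 is spelled Bb D F Ab.
That puts F below Ab.
From F to Ab: 3 semitones over a third = minor.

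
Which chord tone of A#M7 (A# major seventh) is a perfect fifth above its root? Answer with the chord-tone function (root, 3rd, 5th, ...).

5th

A#Δ7 (A# major seventh): A# C## E# G##.
The root is A#. A perfect fifth above A# is E#.
E# is the chord's 5th.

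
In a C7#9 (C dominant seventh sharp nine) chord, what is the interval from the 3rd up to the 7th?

diminished fifth

Spelling the chord: C, E, G, B♭, D♯.
That puts E below B♭.
From E to B♭: 6 semitones over a fifth = diminished.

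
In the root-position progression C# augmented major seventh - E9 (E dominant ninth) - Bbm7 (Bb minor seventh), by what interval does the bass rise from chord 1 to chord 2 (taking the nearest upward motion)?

minor third

The roots are C# and E.
3 letter names make it a third; at 3 semitones (a half step narrower than major) the quality is minor.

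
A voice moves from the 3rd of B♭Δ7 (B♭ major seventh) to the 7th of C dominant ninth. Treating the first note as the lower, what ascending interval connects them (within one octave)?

B♭Δ7 (B♭ major seventh) has D as its 3rd, and C dominant ninth has B♭ as its 7th.
From D to B♭: 8 semitones over a sixth = minor.

minor sixth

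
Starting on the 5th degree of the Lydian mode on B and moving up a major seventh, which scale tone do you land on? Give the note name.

E#

The scale is B C# D# E# F# G# A#.
The 5th degree is F#; a major seventh above that is E# — scale degree 4.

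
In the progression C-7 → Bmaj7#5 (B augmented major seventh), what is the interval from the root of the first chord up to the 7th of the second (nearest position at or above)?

C-7 has C as its root, and Bmaj7#5 (B augmented major seventh) has A# as its 7th.
From C to A#: 10 semitones over a sixth = augmented.

augmented 6th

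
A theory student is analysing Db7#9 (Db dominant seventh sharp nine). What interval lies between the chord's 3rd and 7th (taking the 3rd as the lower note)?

Spelling the chord: Db-F-Ab-Cb-E.
3rd = F; 7th = Cb.
5 letter names make it a fifth; at 6 semitones (a half step narrower than perfect) the quality is diminished.

diminished fifth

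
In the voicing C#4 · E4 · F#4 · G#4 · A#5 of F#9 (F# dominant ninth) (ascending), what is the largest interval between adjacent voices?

major 9th

Adjacent intervals: C#4→E4 = minor third; E4→F#4 = major second; F#4→G#4 = major second; G#4→A#5 = major ninth.
The largest is G#4 to A#5, a major ninth (14 semitones).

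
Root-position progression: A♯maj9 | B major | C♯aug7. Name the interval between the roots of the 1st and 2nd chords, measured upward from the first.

The roots are A♯ and B.
2 letter names make it a second; at 1 semitone (a half step narrower than major) the quality is minor.

minor second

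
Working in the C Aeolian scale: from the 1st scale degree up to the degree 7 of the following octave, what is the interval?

minor fourteenth

The scale runs C D E♭ F G A♭ B♭.
1st scale degree = C; 7th scale degree (up an octave) = B♭.
14 letter names make it a fourteenth; at 22 semitones (a half step narrower than major) the quality is minor.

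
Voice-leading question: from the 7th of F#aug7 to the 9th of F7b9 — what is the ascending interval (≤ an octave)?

diminished third

The 7th of F#aug7 is E; the 9th of F7b9 is Gb.
From E to Gb: 2 semitones over a third = diminished.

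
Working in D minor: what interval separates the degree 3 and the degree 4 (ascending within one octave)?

M2

D natural minor: D E F G A Bb C.
The degree 3 is F and the degree 4 is G.
Counting 2 letters and 2 half steps from F gives a major second.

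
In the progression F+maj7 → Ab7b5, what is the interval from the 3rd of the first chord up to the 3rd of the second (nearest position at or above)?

minor third

F+maj7 has A as its 3rd, and Ab7b5 has C as its 3rd.
A up to C is 3 semitones, a half step narrower than a major third, so the interval is minor.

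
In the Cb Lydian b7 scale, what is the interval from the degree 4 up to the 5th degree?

minor 2nd

Cb lydian dominant: Cb Db Eb F Gb Ab Bbb.
So we need the interval from F up to Gb.
From F to Gb: 1 semitone over a second = minor.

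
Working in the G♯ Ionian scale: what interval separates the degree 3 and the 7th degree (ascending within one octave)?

Spelling the G♯ Ionian scale: G♯ A♯ B♯ C♯ D♯ E♯ F𝄪.
The degree 3 is B♯ and the 7th scale degree is F𝄪.
From B♯ to F𝄪 is 7 semitones, exactly the perfect fifth.

perfect 5th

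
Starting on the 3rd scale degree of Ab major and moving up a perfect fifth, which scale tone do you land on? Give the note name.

G

The scale is Ab Bb C Db Eb F G.
The 3rd scale degree is C; a perfect fifth above that is G — scale degree 7.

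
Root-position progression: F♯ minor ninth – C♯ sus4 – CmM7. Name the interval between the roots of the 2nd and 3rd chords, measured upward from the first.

The roots are C♯ and C.
8 letter names make it an octave; at 11 semitones (a half step narrower than perfect) the quality is diminished.

diminished octave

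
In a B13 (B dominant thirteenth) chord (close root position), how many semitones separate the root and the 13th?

21

B13 is spelled B D♯ F♯ A C♯ G♯.
B to G♯ is a major thirteenth: 21 semitones.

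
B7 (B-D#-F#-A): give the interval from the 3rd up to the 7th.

3rd = D#; 7th = A.
D# up to A is 6 semitones, a half step narrower than a perfect fifth, so the interval is diminished.

d5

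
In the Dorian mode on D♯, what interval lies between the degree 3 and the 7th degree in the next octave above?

Spelling the Dorian mode on D♯: D♯ E♯ F♯ G♯ A♯ B♯ C♯.
That puts F♯ below C♯.
F♯ up to C♯ spans 12 letter names and 19 semitones — a perfect twelfth.

perfect twelfth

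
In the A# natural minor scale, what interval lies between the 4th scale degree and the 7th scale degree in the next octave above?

The scale runs A# B# C# D# E# F# G#.
4th scale degree = D#; degree 7 (up an octave) = G#.
From D# to G# is 17 semitones, exactly the perfect eleventh.

P11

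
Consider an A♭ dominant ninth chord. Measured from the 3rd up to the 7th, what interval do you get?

Spelling the chord: A♭–C–E♭–G♭–B♭.
The 3rd is C and the 7th is G♭.
5 letter names make it a fifth; at 6 semitones (a half step narrower than perfect) the quality is diminished.

d5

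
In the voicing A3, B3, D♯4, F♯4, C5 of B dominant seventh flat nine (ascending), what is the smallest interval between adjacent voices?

major 2nd

Adjacent intervals: A3→B3 = major second; B3→D♯4 = major third; D♯4→F♯4 = minor third; F♯4→C5 = diminished fifth.
The smallest is A3 to B3, a major second (2 semitones).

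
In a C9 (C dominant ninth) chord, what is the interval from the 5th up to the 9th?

The chord tones of C9 (C dominant ninth) are C–E–G–Bb–D.
5th = G; 9th = D.
G up to D spans 5 letter names and 7 semitones — a perfect fifth.

perfect fifth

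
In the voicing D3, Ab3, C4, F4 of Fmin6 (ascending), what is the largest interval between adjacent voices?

diminished fifth

Adjacent intervals: D3→Ab3 = diminished fifth; Ab3→C4 = major third; C4→F4 = perfect fourth.
The largest is D3 to Ab3, a diminished fifth (6 semitones).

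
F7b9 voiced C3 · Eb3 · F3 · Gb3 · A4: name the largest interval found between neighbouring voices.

Adjacent intervals: C3→Eb3 = minor third; Eb3→F3 = major second; F3→Gb3 = minor second; Gb3→A4 = augmented ninth.
The largest is Gb3 to A4, an augmented ninth (15 semitones).

augmented ninth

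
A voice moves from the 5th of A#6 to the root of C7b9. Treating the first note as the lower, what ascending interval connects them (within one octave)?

d6

The 5th of A#6 is E#; the root of C7b9 is C.
6 letter names make it a sixth; at 7 semitones (a whole step narrower than major) the quality is diminished.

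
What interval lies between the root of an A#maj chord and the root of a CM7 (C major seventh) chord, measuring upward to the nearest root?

A#maj has A# as its root, and CM7 (C major seventh) has C as its root.
From A# to C: 2 semitones over a third = diminished.

diminished third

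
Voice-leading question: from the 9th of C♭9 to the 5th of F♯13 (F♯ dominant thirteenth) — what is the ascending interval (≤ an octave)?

augmented seventh

The 9th of C♭9 is D♭; the 5th of F♯13 (F♯ dominant thirteenth) is C♯.
7 letter names make it a seventh; at 12 semitones (a half step wider than major) the quality is augmented.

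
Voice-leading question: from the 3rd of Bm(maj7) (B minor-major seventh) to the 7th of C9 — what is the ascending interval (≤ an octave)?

The 3rd of Bm(maj7) (B minor-major seventh) is D; the 7th of C9 is Bb.
D up to Bb is 8 semitones, a half step narrower than a major sixth, so the interval is minor.

minor sixth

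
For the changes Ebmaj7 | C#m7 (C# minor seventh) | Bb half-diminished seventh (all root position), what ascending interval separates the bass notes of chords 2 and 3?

diminished seventh

The roots are C# and Bb.
From C# to Bb: 9 semitones over a seventh = diminished.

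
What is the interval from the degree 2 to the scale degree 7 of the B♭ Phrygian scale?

B♭ phrygian: B♭ C♭ D♭ E♭ F G♭ A♭.
That puts C♭ below A♭.
Counting 6 letters and 9 half steps from C♭ gives a major sixth.

major sixth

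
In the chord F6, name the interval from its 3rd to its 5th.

The chord tones of F6 are F, A, C, D.
So we need the interval from A up to C.
From A to C: 3 semitones over a third = minor.

minor 3rd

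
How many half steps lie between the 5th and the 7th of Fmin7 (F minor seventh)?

3

F minor seventh: F, Ab, C, Eb.
C to Eb is a minor third: 3 semitones.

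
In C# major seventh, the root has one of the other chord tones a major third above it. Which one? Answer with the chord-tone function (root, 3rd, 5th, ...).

3rd

C# major seventh is spelled C# E# G# B#.
The root is C#. A major third above C# is E#.
E# is the chord's 3rd.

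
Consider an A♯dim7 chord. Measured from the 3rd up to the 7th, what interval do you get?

diminished fifth

The chord tones of A♯°7 are A♯-C♯-E-G.
So we need the interval from C♯ up to G.
C♯ up to G is 6 semitones, a half step narrower than a perfect fifth, so the interval is diminished.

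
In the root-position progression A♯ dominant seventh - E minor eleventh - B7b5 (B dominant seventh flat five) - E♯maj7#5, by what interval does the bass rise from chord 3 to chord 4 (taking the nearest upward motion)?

The roots are B and E♯.
B up to E♯ is 6 semitones, a half step wider than a perfect fourth, so the interval is augmented.

augmented fourth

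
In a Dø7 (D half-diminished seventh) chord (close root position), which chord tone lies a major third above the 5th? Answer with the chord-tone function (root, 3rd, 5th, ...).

Dm7b5 (D half-diminished seventh) is spelled D F A♭ C.
The 5th is A♭. A major third above A♭ is C.
C is the chord's 7th.

7th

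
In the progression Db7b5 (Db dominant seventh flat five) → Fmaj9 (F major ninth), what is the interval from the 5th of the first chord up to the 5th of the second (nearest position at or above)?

Db7b5 (Db dominant seventh flat five) has Abb as its 5th, and Fmaj9 (F major ninth) has C as its 5th.
Abb up to C is 5 semitones, a half step wider than a major third, so the interval is augmented.

augmented 3rd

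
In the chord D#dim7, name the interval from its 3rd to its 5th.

minor third

D#dim7 (D# diminished seventh): D#–F#–A–C.
So we need the interval from F# up to A.
From F# to A: 3 semitones over a third = minor.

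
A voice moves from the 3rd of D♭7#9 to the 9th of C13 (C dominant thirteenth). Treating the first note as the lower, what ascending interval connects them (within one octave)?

The 3rd of D♭7#9 is F; the 9th of C13 (C dominant thirteenth) is D.
From F to D is 9 semitones, exactly the major sixth.

major sixth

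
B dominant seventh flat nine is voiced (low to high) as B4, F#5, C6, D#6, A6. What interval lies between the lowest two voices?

Those voices are B4 and F#5.
B up to F# spans 5 letter names and 7 semitones — a perfect fifth.

perfect fifth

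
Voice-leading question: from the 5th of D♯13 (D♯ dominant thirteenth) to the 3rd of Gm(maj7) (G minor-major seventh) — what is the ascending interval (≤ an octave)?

D♯13 (D♯ dominant thirteenth) has A♯ as its 5th, and Gm(maj7) (G minor-major seventh) has B♭ as its 3rd.
From A♯ to B♭: 0 semitones over a second = diminished.

diminished 2nd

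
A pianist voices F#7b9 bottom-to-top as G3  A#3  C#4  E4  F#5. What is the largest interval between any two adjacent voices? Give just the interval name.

Adjacent intervals: G3→A#3 = augmented second; A#3→C#4 = minor third; C#4→E4 = minor third; E4→F#5 = major ninth.
The largest is E4 to F#5, a major ninth (14 semitones).

major ninth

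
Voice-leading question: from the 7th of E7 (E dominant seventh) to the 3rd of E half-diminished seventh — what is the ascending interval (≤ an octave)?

P4

The 7th of E7 (E dominant seventh) is D; the 3rd of E half-diminished seventh is G.
D up to G spans 4 letter names and 5 semitones — a perfect fourth.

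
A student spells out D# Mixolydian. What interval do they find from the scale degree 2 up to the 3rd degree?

major 2nd

Spelling D# Mixolydian: D# E# F## G# A# B# C#.
So we need the interval from E# up to F##.
Counting 2 letters and 2 half steps from E# gives a major second.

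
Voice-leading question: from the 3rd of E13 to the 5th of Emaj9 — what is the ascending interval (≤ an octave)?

The 3rd of E13 is G#; the 5th of Emaj9 is B.
From G# to B: 3 semitones over a third = minor.

minor third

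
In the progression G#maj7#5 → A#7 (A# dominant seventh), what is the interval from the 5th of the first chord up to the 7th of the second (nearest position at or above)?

diminished fourth

G#maj7#5 has D## as its 5th, and A#7 (A# dominant seventh) has G# as its 7th.
D## up to G# is 4 semitones, a half step narrower than a perfect fourth, so the interval is diminished.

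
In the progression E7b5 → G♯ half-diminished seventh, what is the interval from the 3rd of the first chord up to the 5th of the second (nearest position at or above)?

The 3rd of E7b5 is G♯; the 5th of G♯ half-diminished seventh is D.
5 letter names make it a fifth; at 6 semitones (a half step narrower than perfect) the quality is diminished.

diminished fifth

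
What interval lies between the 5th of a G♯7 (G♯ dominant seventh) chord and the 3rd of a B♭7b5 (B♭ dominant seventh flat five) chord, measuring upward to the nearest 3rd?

diminished octave

G♯7 (G♯ dominant seventh) has D♯ as its 5th, and B♭7b5 (B♭ dominant seventh flat five) has D as its 3rd.
From D♯ to D: 11 semitones over an octave = diminished.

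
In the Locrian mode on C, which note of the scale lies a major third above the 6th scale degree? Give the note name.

The scale is C Db Eb F Gb Ab Bb.
The 6th scale degree is Ab; a major third above that is C — scale degree 1.

C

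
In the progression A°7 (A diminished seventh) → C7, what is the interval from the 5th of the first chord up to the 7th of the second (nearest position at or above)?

perfect 5th

The 5th of A°7 (A diminished seventh) is Eb; the 7th of C7 is Bb.
From Eb to Bb is 7 semitones, exactly the perfect fifth.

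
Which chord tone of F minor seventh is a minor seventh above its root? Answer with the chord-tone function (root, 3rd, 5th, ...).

Fmin7: F–A♭–C–E♭.
The root is F. A minor seventh above F is E♭.
E♭ is the chord's 7th.

7th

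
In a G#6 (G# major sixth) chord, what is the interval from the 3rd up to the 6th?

perfect fourth

The chord tones of G#6 are G#, B#, D#, E#.
The 3rd is B# and the 6th is E#.
From B# to E# is 5 semitones, exactly the perfect fourth.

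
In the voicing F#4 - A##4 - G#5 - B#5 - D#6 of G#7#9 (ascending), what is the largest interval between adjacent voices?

d7

Adjacent intervals: F#4→A##4 = augmented third; A##4→G#5 = diminished seventh; G#5→B#5 = major third; B#5→D#6 = minor third.
The largest is A##4 to G#5, a diminished seventh (9 semitones).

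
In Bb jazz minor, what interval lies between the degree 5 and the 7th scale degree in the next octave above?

Spelling Bb jazz minor: Bb C Db Eb F G A.
The degree 5 is F and the 7th degree (up an octave) is A.
From F to A is 16 semitones, exactly the major tenth.

M10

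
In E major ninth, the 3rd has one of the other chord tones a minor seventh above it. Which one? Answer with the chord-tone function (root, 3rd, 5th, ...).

9th

Emaj9 is spelled E–G#–B–D#–F#.
The 3rd is G#. A minor seventh above G# is F#.
F# is the chord's 9th.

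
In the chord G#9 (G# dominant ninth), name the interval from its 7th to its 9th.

The chord tones of G#9 (G# dominant ninth) are G#–B#–D#–F#–A#.
So we need the interval from F# up to A#.
Counting 3 letters and 4 half steps from F# gives a major third.

major 3rd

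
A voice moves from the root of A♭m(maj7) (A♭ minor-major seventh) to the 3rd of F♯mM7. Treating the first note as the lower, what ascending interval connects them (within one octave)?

The root of A♭m(maj7) (A♭ minor-major seventh) is A♭; the 3rd of F♯mM7 is A.
From A♭ to A: 1 semitone over a unison = augmented.

augmented 1st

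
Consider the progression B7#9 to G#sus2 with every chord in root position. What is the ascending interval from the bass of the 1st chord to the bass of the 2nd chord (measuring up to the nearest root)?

major sixth

The roots are B and G#.
B up to G# spans 6 letter names and 9 semitones — a major sixth.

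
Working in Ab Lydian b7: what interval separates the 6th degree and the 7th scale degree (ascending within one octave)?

The scale runs Ab Bb C D Eb F Gb.
6th degree = F; 7th degree = Gb.
2 letter names make it a second; at 1 semitone (a half step narrower than major) the quality is minor.

minor second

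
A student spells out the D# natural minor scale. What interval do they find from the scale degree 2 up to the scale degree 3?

D# natural minor: D# E# F# G# A# B C#.
The scale degree 2 is E# and the degree 3 is F#.
2 letter names make it a second; at 1 semitone (a half step narrower than major) the quality is minor.

m2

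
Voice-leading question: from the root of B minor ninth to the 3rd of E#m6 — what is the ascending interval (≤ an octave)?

The root of B minor ninth is B; the 3rd of E#m6 is G#.
From B to G# is 9 semitones, exactly the major sixth.

major 6th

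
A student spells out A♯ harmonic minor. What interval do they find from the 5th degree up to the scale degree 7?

major 3rd

Spelling A♯ harmonic minor: A♯ B♯ C♯ D♯ E♯ F♯ G𝄪.
That puts E♯ below G𝄪.
Counting 3 letters and 4 half steps from E♯ gives a major third.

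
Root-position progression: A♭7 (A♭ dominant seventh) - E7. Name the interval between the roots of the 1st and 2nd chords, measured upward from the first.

augmented 5th

The roots are A♭ and E.
A♭ up to E is 8 semitones, a half step wider than a perfect fifth, so the interval is augmented.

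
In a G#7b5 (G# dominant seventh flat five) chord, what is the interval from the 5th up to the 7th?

G#7b5 is spelled G#–B#–D–F#.
That puts D below F#.
D up to F# spans 3 letter names and 4 semitones — a major third.

M3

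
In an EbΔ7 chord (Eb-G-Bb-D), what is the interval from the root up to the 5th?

Root = Eb; 5th = Bb.
Eb up to Bb spans 5 letter names and 7 semitones — a perfect fifth.

P5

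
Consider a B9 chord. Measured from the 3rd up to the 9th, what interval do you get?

The chord tones of B dominant ninth are B, D♯, F♯, A, C♯.
The 3rd is D♯ and the 9th is C♯.
From D♯ to C♯: 10 semitones over a seventh = minor.

minor seventh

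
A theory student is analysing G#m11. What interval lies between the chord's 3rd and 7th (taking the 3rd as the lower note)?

Spelling the chord: G#–B–D#–F#–A#–C#.
That puts B below F#.
B up to F# spans 5 letter names and 7 semitones — a perfect fifth.

perfect fifth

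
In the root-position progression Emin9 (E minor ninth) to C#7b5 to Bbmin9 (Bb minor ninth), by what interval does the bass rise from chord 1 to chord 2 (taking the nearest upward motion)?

The roots are E and C#.
E up to C# spans 6 letter names and 9 semitones — a major sixth.

major sixth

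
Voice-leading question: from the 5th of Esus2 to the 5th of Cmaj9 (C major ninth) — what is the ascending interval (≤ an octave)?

minor sixth

The 5th of Esus2 is B; the 5th of Cmaj9 (C major ninth) is G.
6 letter names make it a sixth; at 8 semitones (a half step narrower than major) the quality is minor.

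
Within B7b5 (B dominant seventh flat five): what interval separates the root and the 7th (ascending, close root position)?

The chord tones of B7b5 (B dominant seventh flat five) are B D# F A.
So we need the interval from B up to A.
From B to A: 10 semitones over a seventh = minor.

minor 7th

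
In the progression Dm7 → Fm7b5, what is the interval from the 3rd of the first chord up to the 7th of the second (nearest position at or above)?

Dm7 has F as its 3rd, and Fm7b5 has E♭ as its 7th.
From F to E♭: 10 semitones over a seventh = minor.

minor seventh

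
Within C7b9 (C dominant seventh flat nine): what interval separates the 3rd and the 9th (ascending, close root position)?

The chord tones of C7b9 (C dominant seventh flat nine) are C, E, G, B♭, D♭.
So we need the interval from E up to D♭.
E up to D♭ is 9 semitones, a whole step narrower than a major seventh, so the interval is diminished.

diminished seventh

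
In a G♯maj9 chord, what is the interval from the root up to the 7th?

major seventh

Spelling the chord: G♯ B♯ D♯ F𝄪 A♯.
Root = G♯; 7th = F𝄪.
G♯ up to F𝄪 spans 7 letter names and 11 semitones — a major seventh.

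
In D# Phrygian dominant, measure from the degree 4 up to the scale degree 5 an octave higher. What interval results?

Spelling D# Phrygian dominant: D# E F## G# A# B C#.
Degree 4 = G#; degree 5 (up an octave) = A#.
From G# to A# is 14 semitones, exactly the major ninth.

major ninth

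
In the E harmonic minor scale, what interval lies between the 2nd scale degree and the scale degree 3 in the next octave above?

Spelling the E harmonic minor scale: E F♯ G A B C D♯.
The 2nd scale degree is F♯ and the 3rd degree (up an octave) is G.
F♯ up to G is 13 semitones, a half step narrower than a major ninth, so the interval is minor.

minor 9th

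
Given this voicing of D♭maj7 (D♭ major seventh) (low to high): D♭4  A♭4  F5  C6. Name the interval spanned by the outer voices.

major 14th

The outer voices are D♭4 and C6.
D♭ up to C spans 14 letter names and 23 semitones — a major fourteenth.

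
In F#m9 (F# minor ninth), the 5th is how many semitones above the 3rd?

The chord tones of F#m9 are F#-A-C#-E-G#.
A to C# is a major third: 4 semitones.

4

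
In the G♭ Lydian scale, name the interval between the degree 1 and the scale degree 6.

Spelling the G♭ Lydian scale: G♭ A♭ B♭ C D♭ E♭ F.
That puts G♭ below E♭.
Counting 6 letters and 9 half steps from G♭ gives a major sixth.

major 6th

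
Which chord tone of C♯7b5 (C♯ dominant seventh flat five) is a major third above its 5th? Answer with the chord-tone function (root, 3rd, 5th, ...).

The chord tones of C♯7b5 are C♯-E♯-G-B.
The 5th is G. A major third above G is B.
B is the chord's 7th.

7th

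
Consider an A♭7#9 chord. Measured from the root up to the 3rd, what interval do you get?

major third

A♭ dominant seventh sharp nine: A♭-C-E♭-G♭-B.
The root is A♭ and the 3rd is C.
From A♭ to C is 4 semitones, exactly the major third.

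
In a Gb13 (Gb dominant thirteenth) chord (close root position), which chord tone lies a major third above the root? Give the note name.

Gb dominant thirteenth: Gb–Bb–Db–Fb–Ab–Eb.
The root is Gb. A major third above Gb is Bb.
Bb is the chord's 3rd.

Bb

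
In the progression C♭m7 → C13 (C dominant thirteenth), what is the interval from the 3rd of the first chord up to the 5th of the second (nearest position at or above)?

augmented third

The 3rd of C♭m7 is E𝄫; the 5th of C13 (C dominant thirteenth) is G.
3 letter names make it a third; at 5 semitones (a half step wider than major) the quality is augmented.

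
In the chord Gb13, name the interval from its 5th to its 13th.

Gb13 (Gb dominant thirteenth): Gb–Bb–Db–Fb–Ab–Eb.
5th = Db; 13th = Eb.
From Db to Eb is 14 semitones, exactly the major ninth.

M9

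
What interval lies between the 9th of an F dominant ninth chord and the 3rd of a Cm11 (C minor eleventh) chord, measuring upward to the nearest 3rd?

The 9th of F dominant ninth is G; the 3rd of Cm11 (C minor eleventh) is Eb.
From G to Eb: 8 semitones over a sixth = minor.

minor sixth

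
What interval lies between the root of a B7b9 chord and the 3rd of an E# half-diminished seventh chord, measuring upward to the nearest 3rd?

major sixth

The root of B7b9 is B; the 3rd of E# half-diminished seventh is G#.
From B to G# is 9 semitones, exactly the major sixth.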